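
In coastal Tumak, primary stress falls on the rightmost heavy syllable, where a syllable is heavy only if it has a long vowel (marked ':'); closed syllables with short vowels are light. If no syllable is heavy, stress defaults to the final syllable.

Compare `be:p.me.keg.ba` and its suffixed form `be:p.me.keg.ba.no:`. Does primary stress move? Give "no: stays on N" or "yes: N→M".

yes: 1→5

Base `be:p.me.keg.ba` (4 syllables):
  Weights: 1 be:p H, 2 me L, 3 keg L, 4 ba L.
  Heavy syllables in the domain: 1. The rightmost is syllable 1 (be:p).
  → primary stress on syllable 1.
Suffixed `be:p.me.keg.ba.no:` (5 syllables):
  Weights: 1 be:p H, 2 me L, 3 keg L, 4 ba L, 5 no: H.
  Heavy syllables in the domain: 1, 5. The rightmost is syllable 5 (no:).
  → primary stress on syllable 5.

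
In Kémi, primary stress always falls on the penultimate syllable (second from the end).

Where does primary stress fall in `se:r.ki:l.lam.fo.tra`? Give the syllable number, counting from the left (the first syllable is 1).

4

The word has 5 syllables; the penultimate syllable (second from the end) is syllable 4 (fo).
Primary stress: syllable 4 → se:r.ki:l.lam.ˈfo.tra.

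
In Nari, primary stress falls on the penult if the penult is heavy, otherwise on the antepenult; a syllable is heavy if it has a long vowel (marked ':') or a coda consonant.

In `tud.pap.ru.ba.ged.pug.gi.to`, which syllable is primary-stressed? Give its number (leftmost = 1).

6

Weights: 6 pug H, 7 gi L, 8 to L.
The penult (syllable 7, gi) is light, so stress falls on the antepenult (syllable 6, pug).
Primary stress: syllable 6 → tud.pap.ru.ba.ged.ˈpug.gi.to.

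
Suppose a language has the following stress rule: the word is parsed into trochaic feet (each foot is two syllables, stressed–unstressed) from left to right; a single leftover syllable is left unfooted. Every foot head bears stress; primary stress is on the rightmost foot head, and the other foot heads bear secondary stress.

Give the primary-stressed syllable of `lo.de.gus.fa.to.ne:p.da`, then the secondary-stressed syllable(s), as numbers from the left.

primary 5, secondary 1, 3

Parse left to right into trochaic (ˈσσ) feet: (ˈlo.de) (ˈgus.fa) (ˈto.ne:p) da. Syllable 7 is left unfooted.
Foot heads (stressed positions): 1, 3, 5.
End Rule Rightmost: primary stress on the rightmost head = syllable 5.
Secondary stress on 1, 3: ˌlo.de.ˌgus.fa.ˈto.ne:p.da.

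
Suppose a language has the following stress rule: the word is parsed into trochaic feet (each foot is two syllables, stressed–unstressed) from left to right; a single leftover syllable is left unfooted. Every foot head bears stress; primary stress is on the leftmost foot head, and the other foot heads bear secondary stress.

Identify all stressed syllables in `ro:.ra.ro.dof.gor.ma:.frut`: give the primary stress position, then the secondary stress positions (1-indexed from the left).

Parse left to right into trochaic (ˈσσ) feet: (ˈro:.ra) (ˈro.dof) (ˈgor.ma:) frut. Syllable 7 is left unfooted.
Foot heads (stressed positions): 1, 3, 5.
End Rule Leftmost: primary stress on the leftmost head = syllable 1.
Secondary stress on 3, 5: ˈro:.ra.ˌro.dof.ˌgor.ma:.frut.

primary 1, secondary 3, 5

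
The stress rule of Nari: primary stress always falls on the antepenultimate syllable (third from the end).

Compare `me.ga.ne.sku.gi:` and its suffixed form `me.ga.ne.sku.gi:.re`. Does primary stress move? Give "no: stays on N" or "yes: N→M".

yes: 3→4

Base `me.ga.ne.sku.gi:` (5 syllables):
  The word has 5 syllables; the antepenultimate syllable (third from the end) is syllable 3 (ne).
  → primary stress on syllable 3.
Suffixed `me.ga.ne.sku.gi:.re` (6 syllables):
  The word has 6 syllables; the antepenultimate syllable (third from the end) is syllable 4 (sku).
  → primary stress on syllable 4.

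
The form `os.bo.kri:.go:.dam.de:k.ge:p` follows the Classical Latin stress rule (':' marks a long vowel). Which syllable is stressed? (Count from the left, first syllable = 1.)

6

Classical Latin: stress the penult if heavy (long vowel or closed), else the antepenult.
Weights: 5 dam H, 6 de:k H, 7 ge:p H.
The penult (syllable 6, de:k) is heavy, so it takes stress.
Stress on syllable 6: os.bo.kri:.go:.dam.ˈde:k.ge:p.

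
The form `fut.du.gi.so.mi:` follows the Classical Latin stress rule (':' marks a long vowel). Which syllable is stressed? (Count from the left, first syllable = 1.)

3

Classical Latin: stress the penult if heavy (long vowel or closed), else the antepenult.
Weights: 3 gi L, 4 so L, 5 mi: H.
The penult (syllable 4, so) is light, so stress falls on the antepenult (syllable 3, gi).
Stress on syllable 3: fut.du.ˈgi.so.mi:.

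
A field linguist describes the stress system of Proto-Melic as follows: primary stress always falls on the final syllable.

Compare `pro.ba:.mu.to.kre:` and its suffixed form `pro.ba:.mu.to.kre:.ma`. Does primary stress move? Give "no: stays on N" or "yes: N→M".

yes: 5→6

Base `pro.ba:.mu.to.kre:` (5 syllables):
  The word has 5 syllables; the final syllable is syllable 5 (kre:).
  → primary stress on syllable 5.
Suffixed `pro.ba:.mu.to.kre:.ma` (6 syllables):
  The word has 6 syllables; the final syllable is syllable 6 (ma).
  → primary stress on syllable 6.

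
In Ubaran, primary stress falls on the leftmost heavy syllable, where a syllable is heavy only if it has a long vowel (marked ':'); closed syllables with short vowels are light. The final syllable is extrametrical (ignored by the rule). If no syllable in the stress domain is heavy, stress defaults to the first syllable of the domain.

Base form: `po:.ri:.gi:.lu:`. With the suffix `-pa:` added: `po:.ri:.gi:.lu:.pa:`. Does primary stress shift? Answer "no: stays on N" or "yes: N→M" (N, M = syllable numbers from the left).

Base `po:.ri:.gi:.lu:` (4 syllables):
  The final syllable (4, lu:) is extrametrical; the stress domain is syllables 1–3.
  Weights: 1 po: H, 2 ri: H, 3 gi: H.
  Heavy syllables in the domain: 1, 2, 3. The leftmost is syllable 1 (po:).
  → primary stress on syllable 1.
Suffixed `po:.ri:.gi:.lu:.pa:` (5 syllables):
  The final syllable (5, pa:) is extrametrical; the stress domain is syllables 1–4.
  Weights: 1 po: H, 2 ri: H, 3 gi: H, 4 lu: H.
  Heavy syllables in the domain: 1, 2, 3, 4. The leftmost is syllable 1 (po:).
  → primary stress on syllable 1.

no: stays on 1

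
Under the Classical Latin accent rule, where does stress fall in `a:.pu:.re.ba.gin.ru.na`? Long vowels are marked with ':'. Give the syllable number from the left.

5

Classical Latin: stress the penult if heavy (long vowel or closed), else the antepenult.
Weights: 5 gin H, 6 ru L, 7 na L.
The penult (syllable 6, ru) is light, so stress falls on the antepenult (syllable 5, gin).
Stress on syllable 5: a:.pu:.re.ba.ˈgin.ru.na.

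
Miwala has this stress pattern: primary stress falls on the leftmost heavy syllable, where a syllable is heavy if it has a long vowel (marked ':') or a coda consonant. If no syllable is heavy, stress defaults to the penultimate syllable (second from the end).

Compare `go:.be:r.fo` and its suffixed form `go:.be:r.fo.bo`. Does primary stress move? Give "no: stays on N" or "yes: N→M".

Base `go:.be:r.fo` (3 syllables):
  Weights: 1 go: H, 2 be:r H, 3 fo L.
  Heavy syllables in the domain: 1, 2. The leftmost is syllable 1 (go:).
  → primary stress on syllable 1.
Suffixed `go:.be:r.fo.bo` (4 syllables):
  Weights: 1 go: H, 2 be:r H, 3 fo L, 4 bo L.
  Heavy syllables in the domain: 1, 2. The leftmost is syllable 1 (go:).
  → primary stress on syllable 1.

no: stays on 1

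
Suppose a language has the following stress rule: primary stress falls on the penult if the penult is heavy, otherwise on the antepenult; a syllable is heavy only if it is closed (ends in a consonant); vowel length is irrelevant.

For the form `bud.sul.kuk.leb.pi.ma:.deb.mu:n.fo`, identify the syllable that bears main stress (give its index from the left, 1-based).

Weights: 7 deb H, 8 mu:n H, 9 fo L.
The penult (syllable 8, mu:n) is heavy, so it takes stress.
Primary stress: syllable 8 → bud.sul.kuk.leb.pi.ma:.deb.ˈmu:n.fo.

8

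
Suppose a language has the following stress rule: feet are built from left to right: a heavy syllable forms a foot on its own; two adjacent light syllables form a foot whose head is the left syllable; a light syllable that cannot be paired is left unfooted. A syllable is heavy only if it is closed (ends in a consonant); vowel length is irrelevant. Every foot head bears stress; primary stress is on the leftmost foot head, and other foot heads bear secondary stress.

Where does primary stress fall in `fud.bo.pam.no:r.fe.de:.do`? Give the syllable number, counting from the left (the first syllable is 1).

Weights: 1 fud H, 2 bo L, 3 pam H, 4 no:r H, 5 fe L, 6 de: L, 7 do L.
Parse left to right (heavy = foot alone; LL = one foot; stranded L unfooted): (ˈfud) bo (ˈpam) (ˈno:r) (ˈfe.de:) do.
Foot heads: 1, 3, 4, 5.
Primary stress on the leftmost head = syllable 1.
Primary stress: syllable 1 → ˈfud.bo.pam.no:r.fe.de:.do.

1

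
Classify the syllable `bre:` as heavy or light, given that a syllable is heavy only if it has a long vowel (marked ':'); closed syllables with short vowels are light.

`bre:`: long vowel, open (no coda). Long vowel → heavy.

heavy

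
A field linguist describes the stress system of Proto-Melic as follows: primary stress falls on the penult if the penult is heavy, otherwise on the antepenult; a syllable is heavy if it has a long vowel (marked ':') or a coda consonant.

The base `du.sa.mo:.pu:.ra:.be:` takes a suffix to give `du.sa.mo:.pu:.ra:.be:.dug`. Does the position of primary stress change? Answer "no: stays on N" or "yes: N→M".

yes: 5→6

Base `du.sa.mo:.pu:.ra:.be:` (6 syllables):
  Weights: 4 pu: H, 5 ra: H, 6 be: H.
  The penult (syllable 5, ra:) is heavy, so it takes stress.
  → primary stress on syllable 5.
Suffixed `du.sa.mo:.pu:.ra:.be:.dug` (7 syllables):
  Weights: 5 ra: H, 6 be: H, 7 dug H.
  The penult (syllable 6, be:) is heavy, so it takes stress.
  → primary stress on syllable 6.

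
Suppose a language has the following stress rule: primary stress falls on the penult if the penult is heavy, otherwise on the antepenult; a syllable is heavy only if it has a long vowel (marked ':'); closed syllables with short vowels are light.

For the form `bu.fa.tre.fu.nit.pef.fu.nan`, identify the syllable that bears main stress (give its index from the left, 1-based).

Weights: 6 pef L, 7 fu L, 8 nan L.
The penult (syllable 7, fu) is light, so stress falls on the antepenult (syllable 6, pef).
Primary stress: syllable 6 → bu.fa.tre.fu.nit.ˈpef.fu.nan.

6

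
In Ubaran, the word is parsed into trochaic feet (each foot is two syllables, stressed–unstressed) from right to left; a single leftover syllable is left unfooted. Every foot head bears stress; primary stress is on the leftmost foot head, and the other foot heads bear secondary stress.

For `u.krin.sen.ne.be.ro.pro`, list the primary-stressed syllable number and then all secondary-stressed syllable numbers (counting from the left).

primary 2, secondary 4, 6

Parse right to left into trochaic (ˈσσ) feet: u (ˈkrin.sen) (ˈne.be) (ˈro.pro). Syllable 1 is left unfooted.
Foot heads (stressed positions): 2, 4, 6.
End Rule Leftmost: primary stress on the leftmost head = syllable 2.
Secondary stress on 4, 6: u.ˈkrin.sen.ˌne.be.ˌro.pro.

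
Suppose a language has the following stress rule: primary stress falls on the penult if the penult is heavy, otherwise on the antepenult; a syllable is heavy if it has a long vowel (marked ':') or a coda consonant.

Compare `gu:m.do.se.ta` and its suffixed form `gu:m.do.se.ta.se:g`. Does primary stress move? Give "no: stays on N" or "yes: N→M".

Base `gu:m.do.se.ta` (4 syllables):
  Weights: 2 do L, 3 se L, 4 ta L.
  The penult (syllable 3, se) is light, so stress falls on the antepenult (syllable 2, do).
  → primary stress on syllable 2.
Suffixed `gu:m.do.se.ta.se:g` (5 syllables):
  Weights: 3 se L, 4 ta L, 5 se:g H.
  The penult (syllable 4, ta) is light, so stress falls on the antepenult (syllable 3, se).
  → primary stress on syllable 3.

yes: 2→3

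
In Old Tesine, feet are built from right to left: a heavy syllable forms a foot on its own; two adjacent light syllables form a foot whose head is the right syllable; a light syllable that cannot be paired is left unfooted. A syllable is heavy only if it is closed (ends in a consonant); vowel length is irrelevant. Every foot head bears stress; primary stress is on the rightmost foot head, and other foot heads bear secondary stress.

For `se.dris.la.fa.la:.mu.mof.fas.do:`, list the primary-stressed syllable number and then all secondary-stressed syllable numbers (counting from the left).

Weights: 1 se L, 2 dris H, 3 la L, 4 fa L, 5 la: L, 6 mu L, 7 mof H, 8 fas H, 9 do: L.
Parse right to left (heavy = foot alone; LL = one foot; stranded L unfooted): se (ˈdris) (la.ˈfa) (la:.ˈmu) (ˈmof) (ˈfas) do:.
Foot heads: 2, 4, 6, 7, 8.
Primary stress on the rightmost head = syllable 8.
Secondary stress on 2, 4, 6, 7: se.ˌdris.la.ˌfa.la:.ˌmu.ˌmof.ˈfas.do:.

primary 8, secondary 2, 4, 6, 7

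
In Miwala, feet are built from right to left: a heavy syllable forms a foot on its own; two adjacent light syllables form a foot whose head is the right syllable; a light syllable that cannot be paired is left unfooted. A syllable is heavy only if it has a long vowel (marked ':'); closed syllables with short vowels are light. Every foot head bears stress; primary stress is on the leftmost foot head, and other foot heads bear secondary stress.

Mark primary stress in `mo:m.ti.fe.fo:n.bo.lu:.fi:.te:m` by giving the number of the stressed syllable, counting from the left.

1

Weights: 1 mo:m H, 2 ti L, 3 fe L, 4 fo:n H, 5 bo L, 6 lu: H, 7 fi: H, 8 te:m H.
Parse right to left (heavy = foot alone; LL = one foot; stranded L unfooted): (ˈmo:m) (ti.ˈfe) (ˈfo:n) bo (ˈlu:) (ˈfi:) (ˈte:m).
Foot heads: 1, 3, 4, 6, 7, 8.
Primary stress on the leftmost head = syllable 1.
Primary stress: syllable 1 → ˈmo:m.ti.fe.fo:n.bo.lu:.fi:.te:m.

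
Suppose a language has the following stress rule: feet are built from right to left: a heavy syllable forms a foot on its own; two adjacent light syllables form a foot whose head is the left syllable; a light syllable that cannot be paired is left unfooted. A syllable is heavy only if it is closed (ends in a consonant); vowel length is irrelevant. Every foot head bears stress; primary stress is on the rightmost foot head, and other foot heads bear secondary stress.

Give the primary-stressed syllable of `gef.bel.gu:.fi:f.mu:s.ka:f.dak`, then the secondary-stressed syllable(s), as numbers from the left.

primary 7, secondary 1, 2, 4, 5, 6

Weights: 1 gef H, 2 bel H, 3 gu: L, 4 fi:f H, 5 mu:s H, 6 ka:f H, 7 dak H.
Parse right to left (heavy = foot alone; LL = one foot; stranded L unfooted): (ˈgef) (ˈbel) gu: (ˈfi:f) (ˈmu:s) (ˈka:f) (ˈdak).
Foot heads: 1, 2, 4, 5, 6, 7.
Primary stress on the rightmost head = syllable 7.
Secondary stress on 1, 2, 4, 5, 6: ˌgef.ˌbel.gu:.ˌfi:f.ˌmu:s.ˌka:f.ˈdak.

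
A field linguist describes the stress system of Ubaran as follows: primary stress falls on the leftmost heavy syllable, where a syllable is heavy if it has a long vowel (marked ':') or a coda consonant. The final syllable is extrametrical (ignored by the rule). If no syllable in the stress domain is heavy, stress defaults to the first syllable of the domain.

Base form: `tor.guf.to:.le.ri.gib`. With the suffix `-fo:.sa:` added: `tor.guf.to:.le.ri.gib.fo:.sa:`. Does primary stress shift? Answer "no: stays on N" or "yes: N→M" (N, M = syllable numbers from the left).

Base `tor.guf.to:.le.ri.gib` (6 syllables):
  The final syllable (6, gib) is extrametrical; the stress domain is syllables 1–5.
  Weights: 1 tor H, 2 guf H, 3 to: H, 4 le L, 5 ri L.
  Heavy syllables in the domain: 1, 2, 3. The leftmost is syllable 1 (tor).
  → primary stress on syllable 1.
Suffixed `tor.guf.to:.le.ri.gib.fo:.sa:` (8 syllables):
  The final syllable (8, sa:) is extrametrical; the stress domain is syllables 1–7.
  Weights: 1 tor H, 2 guf H, 3 to: H, 4 le L, 5 ri L, 6 gib H, 7 fo: H.
  Heavy syllables in the domain: 1, 2, 3, 6, 7. The leftmost is syllable 1 (tor).
  → primary stress on syllable 1.

no: stays on 1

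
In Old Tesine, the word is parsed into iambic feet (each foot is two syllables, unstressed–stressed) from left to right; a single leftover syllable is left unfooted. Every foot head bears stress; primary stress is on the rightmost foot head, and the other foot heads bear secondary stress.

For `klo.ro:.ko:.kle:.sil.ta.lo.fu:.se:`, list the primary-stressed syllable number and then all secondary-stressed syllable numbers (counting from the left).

primary 8, secondary 2, 4, 6

Parse left to right into iambic (σˈσ) feet: (klo.ˈro:) (ko:.ˈkle:) (sil.ˈta) (lo.ˈfu:) se:. Syllable 9 is left unfooted.
Foot heads (stressed positions): 2, 4, 6, 8.
End Rule Rightmost: primary stress on the rightmost head = syllable 8.
Secondary stress on 2, 4, 6: klo.ˌro:.ko:.ˌkle:.sil.ˌta.lo.ˈfu:.se:.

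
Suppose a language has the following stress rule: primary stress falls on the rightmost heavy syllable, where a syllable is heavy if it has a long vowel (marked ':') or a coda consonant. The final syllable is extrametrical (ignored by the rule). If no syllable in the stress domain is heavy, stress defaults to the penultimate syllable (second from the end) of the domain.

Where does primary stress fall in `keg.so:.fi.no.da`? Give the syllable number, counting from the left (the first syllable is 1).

2

The final syllable (5, da) is extrametrical; the stress domain is syllables 1–4.
Weights: 1 keg H, 2 so: H, 3 fi L, 4 no L.
Heavy syllables in the domain: 1, 2. The rightmost is syllable 2 (so:).
Primary stress: syllable 2 → keg.ˈso:.fi.no.da.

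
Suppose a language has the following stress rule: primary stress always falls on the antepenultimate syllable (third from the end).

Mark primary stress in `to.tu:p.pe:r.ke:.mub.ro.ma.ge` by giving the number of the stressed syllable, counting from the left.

6

The word has 8 syllables; the antepenultimate syllable (third from the end) is syllable 6 (ro).
Primary stress: syllable 6 → to.tu:p.pe:r.ke:.mub.ˈro.ma.ge.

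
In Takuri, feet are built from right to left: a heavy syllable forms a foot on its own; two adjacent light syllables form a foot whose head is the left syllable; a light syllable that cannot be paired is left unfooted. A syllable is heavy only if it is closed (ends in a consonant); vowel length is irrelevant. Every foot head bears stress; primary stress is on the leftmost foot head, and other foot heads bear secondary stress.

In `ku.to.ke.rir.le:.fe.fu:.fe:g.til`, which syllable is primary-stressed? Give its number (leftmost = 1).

2

Weights: 1 ku L, 2 to L, 3 ke L, 4 rir H, 5 le: L, 6 fe L, 7 fu: L, 8 fe:g H, 9 til H.
Parse right to left (heavy = foot alone; LL = one foot; stranded L unfooted): ku (ˈto.ke) (ˈrir) le: (ˈfe.fu:) (ˈfe:g) (ˈtil).
Foot heads: 2, 4, 6, 8, 9.
Primary stress on the leftmost head = syllable 2.
Primary stress: syllable 2 → ku.ˈto.ke.rir.le:.fe.fu:.fe:g.til.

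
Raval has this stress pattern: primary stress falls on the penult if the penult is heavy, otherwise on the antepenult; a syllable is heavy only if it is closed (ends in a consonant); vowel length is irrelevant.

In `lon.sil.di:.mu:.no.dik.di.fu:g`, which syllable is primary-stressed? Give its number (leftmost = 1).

Weights: 6 dik H, 7 di L, 8 fu:g H.
The penult (syllable 7, di) is light, so stress falls on the antepenult (syllable 6, dik).
Primary stress: syllable 6 → lon.sil.di:.mu:.no.ˈdik.di.fu:g.

6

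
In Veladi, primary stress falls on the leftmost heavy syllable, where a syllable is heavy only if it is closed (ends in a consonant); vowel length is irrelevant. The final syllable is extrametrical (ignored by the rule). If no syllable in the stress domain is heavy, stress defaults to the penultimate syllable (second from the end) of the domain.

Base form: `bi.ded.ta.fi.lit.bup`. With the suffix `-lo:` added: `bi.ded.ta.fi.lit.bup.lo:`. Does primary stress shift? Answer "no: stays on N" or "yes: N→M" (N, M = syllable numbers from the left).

no: stays on 2

Base `bi.ded.ta.fi.lit.bup` (6 syllables):
  The final syllable (6, bup) is extrametrical; the stress domain is syllables 1–5.
  Weights: 1 bi L, 2 ded H, 3 ta L, 4 fi L, 5 lit H.
  Heavy syllables in the domain: 2, 5. The leftmost is syllable 2 (ded).
  → primary stress on syllable 2.
Suffixed `bi.ded.ta.fi.lit.bup.lo:` (7 syllables):
  The final syllable (7, lo:) is extrametrical; the stress domain is syllables 1–6.
  Weights: 1 bi L, 2 ded H, 3 ta L, 4 fi L, 5 lit H, 6 bup H.
  Heavy syllables in the domain: 2, 5, 6. The leftmost is syllable 2 (ded).
  → primary stress on syllable 2.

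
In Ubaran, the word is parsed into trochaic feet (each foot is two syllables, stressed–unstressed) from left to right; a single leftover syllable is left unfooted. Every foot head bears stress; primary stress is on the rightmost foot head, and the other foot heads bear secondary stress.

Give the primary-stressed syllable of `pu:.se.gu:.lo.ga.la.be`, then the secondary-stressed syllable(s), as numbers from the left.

primary 5, secondary 1, 3

Parse left to right into trochaic (ˈσσ) feet: (ˈpu:.se) (ˈgu:.lo) (ˈga.la) be. Syllable 7 is left unfooted.
Foot heads (stressed positions): 1, 3, 5.
End Rule Rightmost: primary stress on the rightmost head = syllable 5.
Secondary stress on 1, 3: ˌpu:.se.ˌgu:.lo.ˈga.la.be.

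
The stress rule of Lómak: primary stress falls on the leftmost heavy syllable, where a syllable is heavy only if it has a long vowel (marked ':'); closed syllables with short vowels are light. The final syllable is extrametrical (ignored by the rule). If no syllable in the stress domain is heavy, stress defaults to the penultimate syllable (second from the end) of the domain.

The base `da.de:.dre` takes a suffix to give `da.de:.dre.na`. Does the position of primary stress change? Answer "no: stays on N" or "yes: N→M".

no: stays on 2

Base `da.de:.dre` (3 syllables):
  The final syllable (3, dre) is extrametrical; the stress domain is syllables 1–2.
  Weights: 1 da L, 2 de: H.
  Heavy syllables in the domain: 2. The leftmost is syllable 2 (de:).
  → primary stress on syllable 2.
Suffixed `da.de:.dre.na` (4 syllables):
  The final syllable (4, na) is extrametrical; the stress domain is syllables 1–3.
  Weights: 1 da L, 2 de: H, 3 dre L.
  Heavy syllables in the domain: 2. The leftmost is syllable 2 (de:).
  → primary stress on syllable 2.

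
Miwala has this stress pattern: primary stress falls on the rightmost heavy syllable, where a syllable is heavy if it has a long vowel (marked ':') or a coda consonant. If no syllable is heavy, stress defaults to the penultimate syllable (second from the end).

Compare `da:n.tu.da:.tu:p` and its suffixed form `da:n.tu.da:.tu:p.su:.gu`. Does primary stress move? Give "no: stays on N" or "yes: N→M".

Base `da:n.tu.da:.tu:p` (4 syllables):
  Weights: 1 da:n H, 2 tu L, 3 da: H, 4 tu:p H.
  Heavy syllables in the domain: 1, 3, 4. The rightmost is syllable 4 (tu:p).
  → primary stress on syllable 4.
Suffixed `da:n.tu.da:.tu:p.su:.gu` (6 syllables):
  Weights: 1 da:n H, 2 tu L, 3 da: H, 4 tu:p H, 5 su: H, 6 gu L.
  Heavy syllables in the domain: 1, 3, 4, 5. The rightmost is syllable 5 (su:).
  → primary stress on syllable 5.

yes: 4→5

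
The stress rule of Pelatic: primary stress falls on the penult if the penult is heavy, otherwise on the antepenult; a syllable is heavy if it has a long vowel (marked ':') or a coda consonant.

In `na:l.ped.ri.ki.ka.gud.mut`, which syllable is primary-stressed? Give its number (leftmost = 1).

Weights: 5 ka L, 6 gud H, 7 mut H.
The penult (syllable 6, gud) is heavy, so it takes stress.
Primary stress: syllable 6 → na:l.ped.ri.ki.ka.ˈgud.mut.

6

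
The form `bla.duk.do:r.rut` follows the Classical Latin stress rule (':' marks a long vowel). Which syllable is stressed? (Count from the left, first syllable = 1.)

3

Classical Latin: stress the penult if heavy (long vowel or closed), else the antepenult.
Weights: 2 duk H, 3 do:r H, 4 rut H.
The penult (syllable 3, do:r) is heavy, so it takes stress.
Stress on syllable 3: bla.duk.ˈdo:r.rut.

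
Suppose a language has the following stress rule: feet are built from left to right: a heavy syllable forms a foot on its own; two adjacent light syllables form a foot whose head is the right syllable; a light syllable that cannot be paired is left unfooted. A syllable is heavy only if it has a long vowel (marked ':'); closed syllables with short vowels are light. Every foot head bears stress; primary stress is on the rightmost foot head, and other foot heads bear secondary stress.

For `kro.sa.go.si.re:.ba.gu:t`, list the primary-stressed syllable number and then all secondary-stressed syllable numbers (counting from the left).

Weights: 1 kro L, 2 sa L, 3 go L, 4 si L, 5 re: H, 6 ba L, 7 gu:t H.
Parse left to right (heavy = foot alone; LL = one foot; stranded L unfooted): (kro.ˈsa) (go.ˈsi) (ˈre:) ba (ˈgu:t).
Foot heads: 2, 4, 5, 7.
Primary stress on the rightmost head = syllable 7.
Secondary stress on 2, 4, 5: kro.ˌsa.go.ˌsi.ˌre:.ba.ˈgu:t.

primary 7, secondary 2, 4, 5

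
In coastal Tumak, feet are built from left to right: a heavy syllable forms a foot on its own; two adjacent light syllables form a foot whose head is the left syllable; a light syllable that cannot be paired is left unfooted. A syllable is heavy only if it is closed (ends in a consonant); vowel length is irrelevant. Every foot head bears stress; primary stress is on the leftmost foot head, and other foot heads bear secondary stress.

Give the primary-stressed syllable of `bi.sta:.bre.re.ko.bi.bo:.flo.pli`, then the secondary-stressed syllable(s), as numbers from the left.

primary 1, secondary 3, 5, 7

Weights: 1 bi L, 2 sta: L, 3 bre L, 4 re L, 5 ko L, 6 bi L, 7 bo: L, 8 flo L, 9 pli L.
Parse left to right (heavy = foot alone; LL = one foot; stranded L unfooted): (ˈbi.sta:) (ˈbre.re) (ˈko.bi) (ˈbo:.flo) pli.
Foot heads: 1, 3, 5, 7.
Primary stress on the leftmost head = syllable 1.
Secondary stress on 3, 5, 7: ˈbi.sta:.ˌbre.re.ˌko.bi.ˌbo:.flo.pli.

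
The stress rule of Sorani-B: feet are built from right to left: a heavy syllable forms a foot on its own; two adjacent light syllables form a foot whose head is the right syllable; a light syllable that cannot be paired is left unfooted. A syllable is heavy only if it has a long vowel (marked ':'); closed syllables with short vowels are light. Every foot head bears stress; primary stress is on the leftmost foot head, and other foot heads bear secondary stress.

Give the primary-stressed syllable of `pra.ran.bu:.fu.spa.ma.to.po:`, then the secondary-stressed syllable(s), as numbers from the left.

Weights: 1 pra L, 2 ran L, 3 bu: H, 4 fu L, 5 spa L, 6 ma L, 7 to L, 8 po: H.
Parse right to left (heavy = foot alone; LL = one foot; stranded L unfooted): (pra.ˈran) (ˈbu:) (fu.ˈspa) (ma.ˈto) (ˈpo:).
Foot heads: 2, 3, 5, 7, 8.
Primary stress on the leftmost head = syllable 2.
Secondary stress on 3, 5, 7, 8: pra.ˈran.ˌbu:.fu.ˌspa.ma.ˌto.ˌpo:.

primary 2, secondary 3, 5, 7, 8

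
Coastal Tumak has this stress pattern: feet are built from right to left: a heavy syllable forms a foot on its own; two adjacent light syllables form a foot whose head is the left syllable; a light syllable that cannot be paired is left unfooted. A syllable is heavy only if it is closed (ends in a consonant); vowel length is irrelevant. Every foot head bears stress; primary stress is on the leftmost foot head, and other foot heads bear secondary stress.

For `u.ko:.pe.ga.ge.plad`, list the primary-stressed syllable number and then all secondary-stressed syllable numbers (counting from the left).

Weights: 1 u L, 2 ko: L, 3 pe L, 4 ga L, 5 ge L, 6 plad H.
Parse right to left (heavy = foot alone; LL = one foot; stranded L unfooted): u (ˈko:.pe) (ˈga.ge) (ˈplad).
Foot heads: 2, 4, 6.
Primary stress on the leftmost head = syllable 2.
Secondary stress on 4, 6: u.ˈko:.pe.ˌga.ge.ˌplad.

primary 2, secondary 4, 6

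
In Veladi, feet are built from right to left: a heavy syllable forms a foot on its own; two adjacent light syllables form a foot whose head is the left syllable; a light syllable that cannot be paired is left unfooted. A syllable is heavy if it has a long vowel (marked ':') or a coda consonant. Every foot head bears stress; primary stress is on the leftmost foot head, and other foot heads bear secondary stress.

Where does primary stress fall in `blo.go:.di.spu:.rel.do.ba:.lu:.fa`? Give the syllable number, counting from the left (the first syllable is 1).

Weights: 1 blo L, 2 go: H, 3 di L, 4 spu: H, 5 rel H, 6 do L, 7 ba: H, 8 lu: H, 9 fa L.
Parse right to left (heavy = foot alone; LL = one foot; stranded L unfooted): blo (ˈgo:) di (ˈspu:) (ˈrel) do (ˈba:) (ˈlu:) fa.
Foot heads: 2, 4, 5, 7, 8.
Primary stress on the leftmost head = syllable 2.
Primary stress: syllable 2 → blo.ˈgo:.di.spu:.rel.do.ba:.lu:.fa.

2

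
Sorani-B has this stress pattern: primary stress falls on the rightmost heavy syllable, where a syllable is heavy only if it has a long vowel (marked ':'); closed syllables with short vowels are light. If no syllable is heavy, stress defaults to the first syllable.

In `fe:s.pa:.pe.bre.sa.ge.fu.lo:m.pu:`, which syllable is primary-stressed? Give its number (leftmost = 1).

Weights: 1 fe:s H, 2 pa: H, 3 pe L, 4 bre L, 5 sa L, 6 ge L, 7 fu L, 8 lo:m H, 9 pu: H.
Heavy syllables in the domain: 1, 2, 8, 9. The rightmost is syllable 9 (pu:).
Primary stress: syllable 9 → fe:s.pa:.pe.bre.sa.ge.fu.lo:m.ˈpu:.

9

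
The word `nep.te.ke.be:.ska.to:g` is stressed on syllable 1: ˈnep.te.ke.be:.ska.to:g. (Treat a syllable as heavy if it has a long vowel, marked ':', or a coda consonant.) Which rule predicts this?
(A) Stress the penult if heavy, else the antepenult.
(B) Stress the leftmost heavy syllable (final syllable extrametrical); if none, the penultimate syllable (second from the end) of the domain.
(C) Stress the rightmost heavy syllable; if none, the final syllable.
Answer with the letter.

Rule A → syllable 4 (observed: 1).
Rule B → syllable 1 ✓.
Rule C → syllable 6 (observed: 1).

B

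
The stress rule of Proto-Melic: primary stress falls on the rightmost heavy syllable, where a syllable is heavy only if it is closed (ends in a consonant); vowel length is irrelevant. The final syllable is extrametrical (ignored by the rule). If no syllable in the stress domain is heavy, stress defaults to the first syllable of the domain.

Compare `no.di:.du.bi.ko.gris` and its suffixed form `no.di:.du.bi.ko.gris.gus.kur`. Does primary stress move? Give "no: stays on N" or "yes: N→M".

yes: 1→7

Base `no.di:.du.bi.ko.gris` (6 syllables):
  The final syllable (6, gris) is extrametrical; the stress domain is syllables 1–5.
  Weights: 1 no L, 2 di: L, 3 du L, 4 bi L, 5 ko L.
  No heavy syllable in the domain; default to the first syllable of the domain = syllable 1.
  → primary stress on syllable 1.
Suffixed `no.di:.du.bi.ko.gris.gus.kur` (8 syllables):
  The final syllable (8, kur) is extrametrical; the stress domain is syllables 1–7.
  Weights: 1 no L, 2 di: L, 3 du L, 4 bi L, 5 ko L, 6 gris H, 7 gus H.
  Heavy syllables in the domain: 6, 7. The rightmost is syllable 7 (gus).
  → primary stress on syllable 7.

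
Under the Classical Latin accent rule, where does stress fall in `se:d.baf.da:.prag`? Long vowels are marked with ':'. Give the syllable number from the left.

Classical Latin: stress the penult if heavy (long vowel or closed), else the antepenult.
Weights: 2 baf H, 3 da: H, 4 prag H.
The penult (syllable 3, da:) is heavy, so it takes stress.
Stress on syllable 3: se:d.baf.ˈda:.prag.

3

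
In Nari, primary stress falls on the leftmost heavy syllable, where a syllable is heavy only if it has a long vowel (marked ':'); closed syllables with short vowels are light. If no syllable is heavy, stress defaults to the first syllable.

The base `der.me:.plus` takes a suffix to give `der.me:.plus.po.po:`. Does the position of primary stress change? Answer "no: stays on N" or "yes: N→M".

no: stays on 2

Base `der.me:.plus` (3 syllables):
  Weights: 1 der L, 2 me: H, 3 plus L.
  Heavy syllables in the domain: 2. The leftmost is syllable 2 (me:).
  → primary stress on syllable 2.
Suffixed `der.me:.plus.po.po:` (5 syllables):
  Weights: 1 der L, 2 me: H, 3 plus L, 4 po L, 5 po: H.
  Heavy syllables in the domain: 2, 5. The leftmost is syllable 2 (me:).
  → primary stress on syllable 2.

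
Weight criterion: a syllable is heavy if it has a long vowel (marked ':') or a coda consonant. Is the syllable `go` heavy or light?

`go`: short vowel, open (no coda). Short vowel, open → light.

light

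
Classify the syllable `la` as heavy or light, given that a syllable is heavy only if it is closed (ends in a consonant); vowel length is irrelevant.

light

`la`: short vowel, open (no coda). Open (no coda) → light.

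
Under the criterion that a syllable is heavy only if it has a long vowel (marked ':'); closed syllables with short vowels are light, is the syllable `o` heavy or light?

light

`o`: short vowel, open (no coda). Short vowel → light.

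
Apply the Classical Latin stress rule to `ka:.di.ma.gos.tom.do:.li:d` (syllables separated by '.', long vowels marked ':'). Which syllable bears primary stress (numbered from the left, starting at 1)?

Classical Latin: stress the penult if heavy (long vowel or closed), else the antepenult.
Weights: 5 tom H, 6 do: H, 7 li:d H.
The penult (syllable 6, do:) is heavy, so it takes stress.
Stress on syllable 6: ka:.di.ma.gos.tom.ˈdo:.li:d.

6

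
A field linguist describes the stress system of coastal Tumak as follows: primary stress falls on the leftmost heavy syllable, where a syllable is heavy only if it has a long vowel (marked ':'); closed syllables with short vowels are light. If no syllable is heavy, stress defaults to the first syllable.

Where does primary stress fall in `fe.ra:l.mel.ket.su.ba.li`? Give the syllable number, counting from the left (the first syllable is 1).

2

Weights: 1 fe L, 2 ra:l H, 3 mel L, 4 ket L, 5 su L, 6 ba L, 7 li L.
Heavy syllables in the domain: 2. The leftmost is syllable 2 (ra:l).
Primary stress: syllable 2 → fe.ˈra:l.mel.ket.su.ba.li.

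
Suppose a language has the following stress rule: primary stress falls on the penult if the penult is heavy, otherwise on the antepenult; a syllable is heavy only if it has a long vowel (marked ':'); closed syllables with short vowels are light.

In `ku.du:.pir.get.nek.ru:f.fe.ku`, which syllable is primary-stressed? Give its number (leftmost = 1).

6

Weights: 6 ru:f H, 7 fe L, 8 ku L.
The penult (syllable 7, fe) is light, so stress falls on the antepenult (syllable 6, ru:f).
Primary stress: syllable 6 → ku.du:.pir.get.nek.ˈru:f.fe.ku.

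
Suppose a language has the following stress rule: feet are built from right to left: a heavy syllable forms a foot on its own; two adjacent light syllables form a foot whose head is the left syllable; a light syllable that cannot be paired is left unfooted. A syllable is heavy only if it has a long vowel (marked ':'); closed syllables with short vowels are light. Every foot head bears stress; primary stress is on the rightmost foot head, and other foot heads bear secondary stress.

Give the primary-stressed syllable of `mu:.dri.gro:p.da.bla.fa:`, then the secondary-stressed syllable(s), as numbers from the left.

Weights: 1 mu: H, 2 dri L, 3 gro:p H, 4 da L, 5 bla L, 6 fa: H.
Parse right to left (heavy = foot alone; LL = one foot; stranded L unfooted): (ˈmu:) dri (ˈgro:p) (ˈda.bla) (ˈfa:).
Foot heads: 1, 3, 4, 6.
Primary stress on the rightmost head = syllable 6.
Secondary stress on 1, 3, 4: ˌmu:.dri.ˌgro:p.ˌda.bla.ˈfa:.

primary 6, secondary 1, 3, 4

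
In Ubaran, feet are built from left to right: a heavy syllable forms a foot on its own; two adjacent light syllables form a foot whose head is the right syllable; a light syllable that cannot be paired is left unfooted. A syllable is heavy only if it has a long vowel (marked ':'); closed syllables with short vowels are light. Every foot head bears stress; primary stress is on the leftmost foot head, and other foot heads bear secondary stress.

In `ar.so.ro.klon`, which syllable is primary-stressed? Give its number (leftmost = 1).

Weights: 1 ar L, 2 so L, 3 ro L, 4 klon L.
Parse left to right (heavy = foot alone; LL = one foot; stranded L unfooted): (ar.ˈso) (ro.ˈklon).
Foot heads: 2, 4.
Primary stress on the leftmost head = syllable 2.
Primary stress: syllable 2 → ar.ˈso.ro.klon.

2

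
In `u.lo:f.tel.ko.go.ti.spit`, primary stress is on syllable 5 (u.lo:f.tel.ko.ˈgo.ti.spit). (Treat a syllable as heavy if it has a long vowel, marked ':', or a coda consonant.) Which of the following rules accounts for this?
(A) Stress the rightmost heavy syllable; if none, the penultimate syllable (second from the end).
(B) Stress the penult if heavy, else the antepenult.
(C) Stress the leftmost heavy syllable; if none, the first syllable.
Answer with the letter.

B

Rule A → syllable 7 (observed: 5).
Rule B → syllable 5 ✓.
Rule C → syllable 2 (observed: 5).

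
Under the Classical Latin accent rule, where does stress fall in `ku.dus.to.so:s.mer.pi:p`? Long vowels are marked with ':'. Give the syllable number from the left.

Classical Latin: stress the penult if heavy (long vowel or closed), else the antepenult.
Weights: 4 so:s H, 5 mer H, 6 pi:p H.
The penult (syllable 5, mer) is heavy, so it takes stress.
Stress on syllable 5: ku.dus.to.so:s.ˈmer.pi:p.

5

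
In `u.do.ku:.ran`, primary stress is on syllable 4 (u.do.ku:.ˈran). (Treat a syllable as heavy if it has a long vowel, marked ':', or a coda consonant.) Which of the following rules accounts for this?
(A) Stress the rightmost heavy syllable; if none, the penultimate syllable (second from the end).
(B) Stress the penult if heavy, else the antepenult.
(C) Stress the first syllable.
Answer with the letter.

A

Rule A → syllable 4 ✓.
Rule B → syllable 3 (observed: 4).
Rule C → syllable 1 (observed: 4).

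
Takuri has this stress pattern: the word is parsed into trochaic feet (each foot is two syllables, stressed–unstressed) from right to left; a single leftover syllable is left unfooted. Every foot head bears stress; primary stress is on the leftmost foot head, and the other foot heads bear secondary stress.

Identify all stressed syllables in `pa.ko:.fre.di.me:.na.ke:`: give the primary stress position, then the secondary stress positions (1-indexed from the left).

Parse right to left into trochaic (ˈσσ) feet: pa (ˈko:.fre) (ˈdi.me:) (ˈna.ke:). Syllable 1 is left unfooted.
Foot heads (stressed positions): 2, 4, 6.
End Rule Leftmost: primary stress on the leftmost head = syllable 2.
Secondary stress on 4, 6: pa.ˈko:.fre.ˌdi.me:.ˌna.ke:.

primary 2, secondary 4, 6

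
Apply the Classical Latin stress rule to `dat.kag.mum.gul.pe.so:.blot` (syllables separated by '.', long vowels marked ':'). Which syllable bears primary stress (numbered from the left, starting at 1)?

Classical Latin: stress the penult if heavy (long vowel or closed), else the antepenult.
Weights: 5 pe L, 6 so: H, 7 blot H.
The penult (syllable 6, so:) is heavy, so it takes stress.
Stress on syllable 6: dat.kag.mum.gul.pe.ˈso:.blot.

6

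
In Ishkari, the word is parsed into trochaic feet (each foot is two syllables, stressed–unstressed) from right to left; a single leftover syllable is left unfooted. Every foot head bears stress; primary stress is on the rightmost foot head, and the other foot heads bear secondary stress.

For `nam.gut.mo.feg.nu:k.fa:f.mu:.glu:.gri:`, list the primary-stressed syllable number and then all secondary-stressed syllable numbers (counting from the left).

Parse right to left into trochaic (ˈσσ) feet: nam (ˈgut.mo) (ˈfeg.nu:k) (ˈfa:f.mu:) (ˈglu:.gri:). Syllable 1 is left unfooted.
Foot heads (stressed positions): 2, 4, 6, 8.
End Rule Rightmost: primary stress on the rightmost head = syllable 8.
Secondary stress on 2, 4, 6: nam.ˌgut.mo.ˌfeg.nu:k.ˌfa:f.mu:.ˈglu:.gri:.

primary 8, secondary 2, 4, 6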